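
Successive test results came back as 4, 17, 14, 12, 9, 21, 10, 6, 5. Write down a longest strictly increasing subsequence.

Patience tails give the LIS length; then backtrack through the dp parents:
4 → extends → [4]
17 → extends → [4, 17]
14 → replaces 17 → [4, 14]
12 → replaces 14 → [4, 12]
9 → replaces 12 → [4, 9]
21 → extends → [4, 9, 21]
10 → replaces 21 → [4, 9, 10]
6 → replaces 9 → [4, 6, 10]
5 → replaces 6 → [4, 5, 10]
Length 3; one witness is 4, 17, 21.

4, 17, 21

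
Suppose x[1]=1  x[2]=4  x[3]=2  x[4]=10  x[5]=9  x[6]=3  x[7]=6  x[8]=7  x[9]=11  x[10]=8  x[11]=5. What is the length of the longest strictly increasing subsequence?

6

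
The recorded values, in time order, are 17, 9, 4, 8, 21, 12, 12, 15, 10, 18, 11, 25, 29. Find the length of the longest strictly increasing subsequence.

7

Track the smallest tail for each achievable length (strict):
17 → extends → [17]
9 → replaces 17 → [9]
4 → replaces 9 → [4]
8 → extends → [4, 8]
21 → extends → [4, 8, 21]
12 → replaces 21 → [4, 8, 12]
12 → already a tail → [4, 8, 12]
15 → extends → [4, 8, 12, 15]
10 → replaces 12 → [4, 8, 10, 15]
18 → extends → [4, 8, 10, 15, 18]
11 → replaces 15 → [4, 8, 10, 11, 18]
25 → extends → [4, 8, 10, 11, 18, 25]
29 → extends → [4, 8, 10, 11, 18, 25, 29]
Seven tails, so the longest strictly increasing subsequence has length 7 (e.g. 4, 8, 12, 15, 18, 25, 29).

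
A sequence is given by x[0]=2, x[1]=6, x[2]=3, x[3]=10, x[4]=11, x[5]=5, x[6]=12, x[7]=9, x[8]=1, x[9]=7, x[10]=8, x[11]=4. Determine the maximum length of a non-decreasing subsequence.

Let dp[i] be the length of the longest such subsequence ending at index i:
i:      0  1  2  3  4  5  6  7  8  9 10 11
x[i]:   2  6  3 10 11  5 12  9  1  7  8  4
dp:     1  2  2  3  4  3  5  4  1  4  5  3
Maximum dp value is 5.

5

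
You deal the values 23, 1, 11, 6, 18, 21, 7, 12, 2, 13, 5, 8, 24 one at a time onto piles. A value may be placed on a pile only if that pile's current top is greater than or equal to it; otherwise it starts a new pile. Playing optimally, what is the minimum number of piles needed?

6

Place each on the leftmost legal pile:
23 → new pile 1 (tops now [23])
1 → pile 1 (tops now [1])
11 → new pile 2 (tops now [1, 11])
6 → pile 2 (tops now [1, 6])
18 → new pile 3 (tops now [1, 6, 18])
21 → new pile 4 (tops now [1, 6, 18, 21])
7 → pile 3 (tops now [1, 6, 7, 21])
12 → pile 4 (tops now [1, 6, 7, 12])
2 → pile 2 (tops now [1, 2, 7, 12])
13 → new pile 5 (tops now [1, 2, 7, 12, 13])
5 → pile 3 (tops now [1, 2, 5, 12, 13])
8 → pile 4 (tops now [1, 2, 5, 8, 13])
24 → new pile 6 (tops now [1, 2, 5, 8, 13, 24])
Six piles.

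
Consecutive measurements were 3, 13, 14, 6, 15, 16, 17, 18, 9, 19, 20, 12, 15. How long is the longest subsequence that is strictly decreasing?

2

Let dp[i] be the longest strictly decreasing subsequence ending at i:
i:      1  2  3  4  5  6  7  8  9 10 11 12 13
a[i]:   3 13 14  6 15 16 17 18  9 19 20 12 15
dp:     1  1  1  2  1  1  1  1  2  1  1  2  2
Maximum is 2.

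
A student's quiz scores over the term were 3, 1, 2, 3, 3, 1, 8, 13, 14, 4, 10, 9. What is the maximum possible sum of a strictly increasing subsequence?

41

Let S[i] be the best sum of a strictly increasing subsequence ending at i:
i:      1  2  3  4  5  6  7  8  9 10 11 12
a[i]:   3  1  2  3  3  1  8 13 14  4 10  9
S:      3  1  3  6  6  1 14 27 41 10 24 23
Maximum is 41 (e.g. 1 + 2 + 3 + 8 + 13 + 14).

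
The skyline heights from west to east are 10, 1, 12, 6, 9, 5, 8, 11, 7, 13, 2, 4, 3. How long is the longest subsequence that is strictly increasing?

5

Let dp[i] be the length of the longest such subsequence ending at index i:
i:      1  2  3  4  5  6  7  8  9 10 11 12 13
a[i]:  10  1 12  6  9  5  8 11  7 13  2  4  3
dp:     1  1  2  2  3  2  3  4  3  5  2  3  3
Maximum dp value is 5.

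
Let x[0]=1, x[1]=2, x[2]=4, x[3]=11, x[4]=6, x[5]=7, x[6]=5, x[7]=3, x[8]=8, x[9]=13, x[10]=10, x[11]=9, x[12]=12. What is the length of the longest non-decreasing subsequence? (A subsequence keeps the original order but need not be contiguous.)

Let dp[i] be the length of the longest such subsequence ending at index i:
i:      0  1  2  3  4  5  6  7  8  9 10 11 12
x[i]:   1  2  4 11  6  7  5  3  8 13 10  9 12
dp:     1  2  3  4  4  5  4  3  6  7  7  7  8
Maximum dp value is 8.

8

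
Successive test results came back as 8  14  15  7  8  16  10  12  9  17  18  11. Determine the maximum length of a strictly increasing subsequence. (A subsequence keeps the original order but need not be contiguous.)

6

Track the smallest tail for each achievable length (strict):
8 → extends → [8]
14 → extends → [8, 14]
15 → extends → [8, 14, 15]
7 → replaces 8 → [7, 14, 15]
8 → replaces 14 → [7, 8, 15]
16 → extends → [7, 8, 15, 16]
10 → replaces 15 → [7, 8, 10, 16]
12 → replaces 16 → [7, 8, 10, 12]
9 → replaces 10 → [7, 8, 9, 12]
17 → extends → [7, 8, 9, 12, 17]
18 → extends → [7, 8, 9, 12, 17, 18]
11 → replaces 12 → [7, 8, 9, 11, 17, 18]
Six tails, so the longest strictly increasing subsequence has length 6 (e.g. 8, 14, 15, 16, 17, 18).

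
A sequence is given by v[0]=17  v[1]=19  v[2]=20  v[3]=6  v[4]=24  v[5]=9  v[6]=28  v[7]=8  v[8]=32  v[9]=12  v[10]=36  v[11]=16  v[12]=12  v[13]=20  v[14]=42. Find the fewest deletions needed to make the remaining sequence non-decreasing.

7

Fewest deletions = n − (longest non-decreasing subsequence).
i:      0  1  2  3  4  5  6  7  8  9 10 11 12 13 14
v[i]:  17 19 20  6 24  9 28  8 32 12 36 16 12 20 42
dp:     1  2  3  1  4  2  5  2  6  3  7  4  4  5  8
max dp = 8, so deletions = 15 − 8 = 7.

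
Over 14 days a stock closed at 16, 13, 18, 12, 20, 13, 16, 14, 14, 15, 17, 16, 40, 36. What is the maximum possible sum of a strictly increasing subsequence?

Let S[i] be the best sum of a strictly increasing subsequence ending at i:
i:       1   2   3   4   5   6   7   8   9  10  11  12  13  14
a[i]:   16  13  18  12  20  13  16  14  14  15  17  16  40  36
S:      16  13  34  12  54  25  41  39  39  54  71  70 111 107
Maximum is 111 (e.g. 12 + 13 + 14 + 15 + 17 + 40).

111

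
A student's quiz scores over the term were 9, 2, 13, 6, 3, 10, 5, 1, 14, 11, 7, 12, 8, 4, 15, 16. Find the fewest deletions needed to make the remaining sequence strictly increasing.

Fewest deletions = n − (longest strictly increasing subsequence).
i:      1  2  3  4  5  6  7  8  9 10 11 12 13 14 15 16
a[i]:   9  2 13  6  3 10  5  1 14 11  7 12  8  4 15 16
dp:     1  1  2  2  2  3  3  1  4  4  4  5  5  3  6  7
max dp = 7, so deletions = 16 − 7 = 9.

9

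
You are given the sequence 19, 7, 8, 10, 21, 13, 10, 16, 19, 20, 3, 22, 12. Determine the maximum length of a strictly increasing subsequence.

Track the smallest tail for each achievable length (strict):
19 → extends → [19]
7 → replaces 19 → [7]
8 → extends → [7, 8]
10 → extends → [7, 8, 10]
21 → extends → [7, 8, 10, 21]
13 → replaces 21 → [7, 8, 10, 13]
10 → already a tail → [7, 8, 10, 13]
16 → extends → [7, 8, 10, 13, 16]
19 → extends → [7, 8, 10, 13, 16, 19]
20 → extends → [7, 8, 10, 13, 16, 19, 20]
3 → replaces 7 → [3, 8, 10, 13, 16, 19, 20]
22 → extends → [3, 8, 10, 13, 16, 19, 20, 22]
12 → replaces 13 → [3, 8, 10, 12, 16, 19, 20, 22]
Eight tails, so the longest strictly increasing subsequence has length 8 (e.g. 7, 8, 10, 13, 16, 19, 20, 22).

8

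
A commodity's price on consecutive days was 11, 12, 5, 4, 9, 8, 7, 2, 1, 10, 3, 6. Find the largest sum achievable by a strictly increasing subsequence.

24

Let S[i] be the best sum of a strictly increasing subsequence ending at i:
i:      1  2  3  4  5  6  7  8  9 10 11 12
a[i]:  11 12  5  4  9  8  7  2  1 10  3  6
S:     11 23  5  4 14 13 12  2  1 24  5 11
Maximum is 24 (e.g. 5 + 9 + 10).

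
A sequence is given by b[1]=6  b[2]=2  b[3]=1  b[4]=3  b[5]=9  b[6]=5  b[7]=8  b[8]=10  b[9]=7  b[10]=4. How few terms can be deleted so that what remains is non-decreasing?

5

Fewest deletions = n − (longest non-decreasing subsequence).
Patience tails:
6 → extends → [6]
2 → replaces 6 → [2]
1 → replaces 2 → [1]
3 → extends → [1, 3]
9 → extends → [1, 3, 9]
5 → replaces 9 → [1, 3, 5]
8 → extends → [1, 3, 5, 8]
10 → extends → [1, 3, 5, 8, 10]
7 → replaces 8 → [1, 3, 5, 7, 10]
4 → replaces 5 → [1, 3, 4, 7, 10]
Longest non-decreasing subsequence has length 5, so deletions = 10 − 5 = 5.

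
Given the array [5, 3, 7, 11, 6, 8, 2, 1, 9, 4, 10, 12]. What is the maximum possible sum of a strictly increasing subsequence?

51

Let S[i] be the best sum of a strictly increasing subsequence ending at i:
i:      1  2  3  4  5  6  7  8  9 10 11 12
a[i]:   5  3  7 11  6  8  2  1  9  4 10 12
S:      5  3 12 23 11 20  2  1 29  7 39 51
Maximum is 51 (e.g. 5 + 7 + 8 + 9 + 10 + 12).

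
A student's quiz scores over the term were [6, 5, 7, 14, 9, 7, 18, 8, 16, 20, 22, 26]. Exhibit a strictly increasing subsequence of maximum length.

Patience tails give the LIS length; then backtrack through the dp parents:
6 → extends → [6]
5 → replaces 6 → [5]
7 → extends → [5, 7]
14 → extends → [5, 7, 14]
9 → replaces 14 → [5, 7, 9]
7 → already a tail → [5, 7, 9]
18 → extends → [5, 7, 9, 18]
8 → replaces 9 → [5, 7, 8, 18]
16 → replaces 18 → [5, 7, 8, 16]
20 → extends → [5, 7, 8, 16, 20]
22 → extends → [5, 7, 8, 16, 20, 22]
26 → extends → [5, 7, 8, 16, 20, 22, 26]
Length 7; one witness is 6, 7, 14, 18, 20, 22, 26.

6, 7, 14, 18, 20, 22, 26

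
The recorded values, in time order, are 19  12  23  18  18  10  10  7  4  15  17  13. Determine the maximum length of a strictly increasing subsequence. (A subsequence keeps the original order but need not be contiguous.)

3

Track the smallest tail for each achievable length (strict):
19 → extends → [19]
12 → replaces 19 → [12]
23 → extends → [12, 23]
18 → replaces 23 → [12, 18]
18 → already a tail → [12, 18]
10 → replaces 12 → [10, 18]
10 → already a tail → [10, 18]
7 → replaces 10 → [7, 18]
4 → replaces 7 → [4, 18]
15 → replaces 18 → [4, 15]
17 → extends → [4, 15, 17]
13 → replaces 15 → [4, 13, 17]
Three tails, so the longest strictly increasing subsequence has length 3 (e.g. 12, 15, 17).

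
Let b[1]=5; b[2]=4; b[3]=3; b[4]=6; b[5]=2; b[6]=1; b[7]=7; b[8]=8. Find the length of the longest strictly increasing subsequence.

4

Track the smallest tail for each achievable length (strict):
5 → extends → [5]
4 → replaces 5 → [4]
3 → replaces 4 → [3]
6 → extends → [3, 6]
2 → replaces 3 → [2, 6]
1 → replaces 2 → [1, 6]
7 → extends → [1, 6, 7]
8 → extends → [1, 6, 7, 8]
Four tails, so the longest strictly increasing subsequence has length 4 (e.g. 5, 6, 7, 8).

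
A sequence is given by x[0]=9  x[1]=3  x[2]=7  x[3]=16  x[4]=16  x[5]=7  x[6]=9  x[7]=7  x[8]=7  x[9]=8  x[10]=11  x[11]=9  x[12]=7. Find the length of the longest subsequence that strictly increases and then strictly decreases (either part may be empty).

6

inc[i] = longest strictly increasing subsequence ending at i; dec[i] = longest strictly decreasing subsequence starting at i:
i:      0  1  2  3  4  5  6  7  8  9 10 11 12
x[i]:   9  3  7 16 16  7  9  7  7  8 11  9  7
inc:    1  1  2  3  3  2  3  2  2  3  4  4  2
dec:    3  1  1  4  4  1  3  1  1  2  3  2  1
Best peak at i=3 (value 16): inc=3, dec=4, length 3+4−1 = 6.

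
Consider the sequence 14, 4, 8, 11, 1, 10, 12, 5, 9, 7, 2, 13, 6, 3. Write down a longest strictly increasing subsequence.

Patience tails give the LIS length; then backtrack through the dp parents:
14 → extends → [14]
4 → replaces 14 → [4]
8 → extends → [4, 8]
11 → extends → [4, 8, 11]
1 → replaces 4 → [1, 8, 11]
10 → replaces 11 → [1, 8, 10]
12 → extends → [1, 8, 10, 12]
5 → replaces 8 → [1, 5, 10, 12]
9 → replaces 10 → [1, 5, 9, 12]
7 → replaces 9 → [1, 5, 7, 12]
2 → replaces 5 → [1, 2, 7, 12]
13 → extends → [1, 2, 7, 12, 13]
6 → replaces 7 → [1, 2, 6, 12, 13]
3 → replaces 6 → [1, 2, 3, 12, 13]
Length 5; one witness is 4, 8, 11, 12, 13.

4, 8, 11, 12, 13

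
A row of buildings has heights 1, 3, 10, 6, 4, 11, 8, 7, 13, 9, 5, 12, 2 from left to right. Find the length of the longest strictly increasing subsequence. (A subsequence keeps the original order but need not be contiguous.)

Let dp[i] be the length of the longest such subsequence ending at index i:
i:      1  2  3  4  5  6  7  8  9 10 11 12 13
a[i]:   1  3 10  6  4 11  8  7 13  9  5 12  2
dp:     1  2  3  3  3  4  4  4  5  5  4  6  2
Maximum dp value is 6.

6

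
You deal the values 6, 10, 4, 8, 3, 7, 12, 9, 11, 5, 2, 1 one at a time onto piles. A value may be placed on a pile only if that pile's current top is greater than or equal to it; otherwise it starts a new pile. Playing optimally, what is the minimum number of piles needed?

The minimum number of non-increasing subsequences covering a sequence equals the length of its longest strictly increasing subsequence.
LIS length is 4 (e.g. 6, 8, 9, 11), so 4 piles are needed.

4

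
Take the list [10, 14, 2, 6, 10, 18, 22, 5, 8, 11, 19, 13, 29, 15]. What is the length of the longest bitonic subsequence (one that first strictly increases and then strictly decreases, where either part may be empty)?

inc[i] = longest strictly increasing subsequence ending at i; dec[i] = longest strictly decreasing subsequence starting at i:
i:      1  2  3  4  5  6  7  8  9 10 11 12 13 14
a[i]:  10 14  2  6 10 18 22  5  8 11 19 13 29 15
inc:    1  2  1  2  3  4  5  2  3  4  5  5  6  6
dec:    3  3  1  2  2  2  3  1  1  1  2  1  2  1
Best peak at i=7 (value 22): inc=5, dec=3, length 5+3−1 = 7.

7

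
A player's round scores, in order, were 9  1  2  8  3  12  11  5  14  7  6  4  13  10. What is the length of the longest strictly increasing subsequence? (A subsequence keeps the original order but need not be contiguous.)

6

Let dp[i] be the length of the longest such subsequence ending at index i:
i:      1  2  3  4  5  6  7  8  9 10 11 12 13 14
a[i]:   9  1  2  8  3 12 11  5 14  7  6  4 13 10
dp:     1  1  2  3  3  4  4  4  5  5  5  4  6  6
Maximum dp value is 6.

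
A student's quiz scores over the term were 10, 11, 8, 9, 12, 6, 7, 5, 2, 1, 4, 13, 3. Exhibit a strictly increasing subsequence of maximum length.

Patience tails give the LIS length; then backtrack through the dp parents:
10 → extends → [10]
11 → extends → [10, 11]
8 → replaces 10 → [8, 11]
9 → replaces 11 → [8, 9]
12 → extends → [8, 9, 12]
6 → replaces 8 → [6, 9, 12]
7 → replaces 9 → [6, 7, 12]
5 → replaces 6 → [5, 7, 12]
2 → replaces 5 → [2, 7, 12]
1 → replaces 2 → [1, 7, 12]
4 → replaces 7 → [1, 4, 12]
13 → extends → [1, 4, 12, 13]
3 → replaces 4 → [1, 3, 12, 13]
Length 4; one witness is 10, 11, 12, 13.

10, 11, 12, 13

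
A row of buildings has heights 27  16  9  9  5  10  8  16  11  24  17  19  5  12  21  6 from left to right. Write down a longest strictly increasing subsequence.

9, 10, 16, 17, 19, 21

Patience tails give the LIS length; then backtrack through the dp parents:
27 → extends → [27]
16 → replaces 27 → [16]
9 → replaces 16 → [9]
9 → already a tail → [9]
5 → replaces 9 → [5]
10 → extends → [5, 10]
8 → replaces 10 → [5, 8]
16 → extends → [5, 8, 16]
11 → replaces 16 → [5, 8, 11]
24 → extends → [5, 8, 11, 24]
17 → replaces 24 → [5, 8, 11, 17]
19 → extends → [5, 8, 11, 17, 19]
5 → already a tail → [5, 8, 11, 17, 19]
12 → replaces 17 → [5, 8, 11, 12, 19]
21 → extends → [5, 8, 11, 12, 19, 21]
6 → replaces 8 → [5, 6, 11, 12, 19, 21]
Length 6; one witness is 9, 10, 16, 17, 19, 21.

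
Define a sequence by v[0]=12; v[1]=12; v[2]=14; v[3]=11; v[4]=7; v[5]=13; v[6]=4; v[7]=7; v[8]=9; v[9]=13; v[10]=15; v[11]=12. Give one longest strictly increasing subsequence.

Patience tails give the LIS length; then backtrack through the dp parents:
12 → extends → [12]
12 → already a tail → [12]
14 → extends → [12, 14]
11 → replaces 12 → [11, 14]
7 → replaces 11 → [7, 14]
13 → replaces 14 → [7, 13]
4 → replaces 7 → [4, 13]
7 → replaces 13 → [4, 7]
9 → extends → [4, 7, 9]
13 → extends → [4, 7, 9, 13]
15 → extends → [4, 7, 9, 13, 15]
12 → replaces 13 → [4, 7, 9, 12, 15]
Length 5; one witness is 4, 7, 9, 13, 15.

4, 7, 9, 13, 15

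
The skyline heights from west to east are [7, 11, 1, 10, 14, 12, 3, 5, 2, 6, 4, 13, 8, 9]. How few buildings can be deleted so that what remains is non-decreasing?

8

Fewest deletions = n − (longest non-decreasing subsequence).
Patience tails:
7 → extends → [7]
11 → extends → [7, 11]
1 → replaces 7 → [1, 11]
10 → replaces 11 → [1, 10]
14 → extends → [1, 10, 14]
12 → replaces 14 → [1, 10, 12]
3 → replaces 10 → [1, 3, 12]
5 → replaces 12 → [1, 3, 5]
2 → replaces 3 → [1, 2, 5]
6 → extends → [1, 2, 5, 6]
4 → replaces 5 → [1, 2, 4, 6]
13 → extends → [1, 2, 4, 6, 13]
8 → replaces 13 → [1, 2, 4, 6, 8]
9 → extends → [1, 2, 4, 6, 8, 9]
Longest non-decreasing subsequence has length 6, so deletions = 14 − 6 = 8.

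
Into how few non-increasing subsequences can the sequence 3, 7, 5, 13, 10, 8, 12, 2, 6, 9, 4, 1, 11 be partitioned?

5

The minimum number of non-increasing subsequences covering a sequence equals the length of its longest strictly increasing subsequence.
LIS length is 5 (e.g. 3, 7, 8, 9, 11), so 5 piles are needed.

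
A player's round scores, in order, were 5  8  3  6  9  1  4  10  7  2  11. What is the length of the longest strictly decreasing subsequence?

4

Negate each value so 'decreasing' becomes 'increasing', then run patience tails on the negated sequence:
-5 → extends → [-5]
-8 → replaces -5 → [-8]
-3 → extends → [-8, -3]
-6 → replaces -3 → [-8, -6]
-9 → replaces -8 → [-9, -6]
-1 → extends → [-9, -6, -1]
-4 → replaces -1 → [-9, -6, -4]
-10 → replaces -9 → [-10, -6, -4]
-7 → replaces -6 → [-10, -7, -4]
-2 → extends → [-10, -7, -4, -2]
-11 → replaces -10 → [-11, -7, -4, -2]
Four tails, so the longest strictly decreasing subsequence of the original has length 4.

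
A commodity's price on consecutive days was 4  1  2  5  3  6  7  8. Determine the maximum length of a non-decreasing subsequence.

Track the smallest tail for each achievable length (allowing ties):
4 → extends → [4]
1 → replaces 4 → [1]
2 → extends → [1, 2]
5 → extends → [1, 2, 5]
3 → replaces 5 → [1, 2, 3]
6 → extends → [1, 2, 3, 6]
7 → extends → [1, 2, 3, 6, 7]
8 → extends → [1, 2, 3, 6, 7, 8]
Six tails, so the longest non-decreasing subsequence has length 6 (e.g. 1, 2, 5, 6, 7, 8).

6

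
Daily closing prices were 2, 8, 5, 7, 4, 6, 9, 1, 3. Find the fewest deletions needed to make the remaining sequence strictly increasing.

Fewest deletions = n − (longest strictly increasing subsequence).
Patience tails:
2 → extends → [2]
8 → extends → [2, 8]
5 → replaces 8 → [2, 5]
7 → extends → [2, 5, 7]
4 → replaces 5 → [2, 4, 7]
6 → replaces 7 → [2, 4, 6]
9 → extends → [2, 4, 6, 9]
1 → replaces 2 → [1, 4, 6, 9]
3 → replaces 4 → [1, 3, 6, 9]
Longest strictly increasing subsequence has length 4, so deletions = 9 − 4 = 5.

5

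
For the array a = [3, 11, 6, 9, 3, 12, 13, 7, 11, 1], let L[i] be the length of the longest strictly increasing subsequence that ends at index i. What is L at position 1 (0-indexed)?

dp[i] = 1 + max{dp[j] : j<i, a[j]<a[i]} (or 1 if no such j):
i:      0  1  2  3  4  5  6  7  8  9
a[i]:   3 11  6  9  3 12 13  7 11  1
dp:     1  2  2  3  1  4  5  3  4  1
At index 1 the value is 2.

2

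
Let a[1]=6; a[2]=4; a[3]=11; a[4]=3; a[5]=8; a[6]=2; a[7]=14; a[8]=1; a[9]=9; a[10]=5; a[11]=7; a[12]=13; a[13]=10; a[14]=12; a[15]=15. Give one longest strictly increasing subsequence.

6, 8, 9, 10, 12, 15

Patience tails give the LIS length; then backtrack through the dp parents:
6 → extends → [6]
4 → replaces 6 → [4]
11 → extends → [4, 11]
3 → replaces 4 → [3, 11]
8 → replaces 11 → [3, 8]
2 → replaces 3 → [2, 8]
14 → extends → [2, 8, 14]
1 → replaces 2 → [1, 8, 14]
9 → replaces 14 → [1, 8, 9]
5 → replaces 8 → [1, 5, 9]
7 → replaces 9 → [1, 5, 7]
13 → extends → [1, 5, 7, 13]
10 → replaces 13 → [1, 5, 7, 10]
12 → extends → [1, 5, 7, 10, 12]
15 → extends → [1, 5, 7, 10, 12, 15]
Length 6; one witness is 6, 8, 9, 10, 12, 15.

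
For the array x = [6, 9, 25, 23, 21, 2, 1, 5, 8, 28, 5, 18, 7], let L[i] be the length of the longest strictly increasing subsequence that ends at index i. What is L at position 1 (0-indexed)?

2

dp[i] = 1 + max{dp[j] : j<i, x[j]<x[i]} (or 1 if no such j):
i:      0  1  2  3  4  5  6  7  8  9 10 11 12
x[i]:   6  9 25 23 21  2  1  5  8 28  5 18  7
dp:     1  2  3  3  3  1  1  2  3  4  2  4  3
At index 1 the value is 2.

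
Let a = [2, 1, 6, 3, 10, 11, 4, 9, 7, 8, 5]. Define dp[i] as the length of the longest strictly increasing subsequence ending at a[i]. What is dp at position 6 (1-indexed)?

dp[i] = 1 + max{dp[j] : j<i, a[j]<a[i]} (or 1 if no such j):
i:      1  2  3  4  5  6  7  8  9 10 11
a[i]:   2  1  6  3 10 11  4  9  7  8  5
dp:     1  1  2  2  3  4  3  4  4  5  4
At index 6 the value is 4.

4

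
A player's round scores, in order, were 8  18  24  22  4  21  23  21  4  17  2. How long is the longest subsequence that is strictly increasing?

4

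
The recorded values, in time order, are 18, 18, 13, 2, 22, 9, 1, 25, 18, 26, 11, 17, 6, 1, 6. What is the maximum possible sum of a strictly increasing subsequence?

Let S[i] be the best sum of a strictly increasing subsequence ending at i:
i:      1  2  3  4  5  6  7  8  9 10 11 12 13 14 15
a[i]:  18 18 13  2 22  9  1 25 18 26 11 17  6  1  6
S:     18 18 13  2 40 11  1 65 31 91 22 39  8  1  8
Maximum is 91 (e.g. 18 + 22 + 25 + 26).

91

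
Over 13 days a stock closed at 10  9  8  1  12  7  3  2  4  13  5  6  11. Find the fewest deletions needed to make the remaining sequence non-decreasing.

7

Fewest deletions = n − (longest non-decreasing subsequence).
i:      1  2  3  4  5  6  7  8  9 10 11 12 13
a[i]:  10  9  8  1 12  7  3  2  4 13  5  6 11
dp:     1  1  1  1  2  2  2  2  3  4  4  5  6
max dp = 6, so deletions = 13 − 6 = 7.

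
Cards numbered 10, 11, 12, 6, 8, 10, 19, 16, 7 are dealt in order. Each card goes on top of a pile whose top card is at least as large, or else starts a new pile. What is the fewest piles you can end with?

4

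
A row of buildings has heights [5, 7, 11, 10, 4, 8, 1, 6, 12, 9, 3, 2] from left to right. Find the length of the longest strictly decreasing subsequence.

6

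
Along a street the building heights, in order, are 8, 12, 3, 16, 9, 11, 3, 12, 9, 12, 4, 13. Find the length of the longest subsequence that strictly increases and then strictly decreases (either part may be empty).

inc[i] = longest strictly increasing subsequence ending at i; dec[i] = longest strictly decreasing subsequence starting at i:
i:      1  2  3  4  5  6  7  8  9 10 11 12
a[i]:   8 12  3 16  9 11  3 12  9 12  4 13
inc:    1  2  1  3  2  3  1  4  2  4  2  5
dec:    2  4  1  4  2  3  1  3  2  2  1  1
Best peak at i=4 (value 16): inc=3, dec=4, length 3+4−1 = 6.

6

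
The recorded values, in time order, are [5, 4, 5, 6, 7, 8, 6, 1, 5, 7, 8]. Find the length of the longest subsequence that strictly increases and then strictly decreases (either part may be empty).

7

inc[i] = longest strictly increasing subsequence ending at i; dec[i] = longest strictly decreasing subsequence starting at i:
i:      1  2  3  4  5  6  7  8  9 10 11
a[i]:   5  4  5  6  7  8  6  1  5  7  8
inc:    1  1  2  3  4  5  3  1  2  4  5
dec:    3  2  2  2  3  3  2  1  1  1  1
Best peak at i=6 (value 8): inc=5, dec=3, length 5+3−1 = 7.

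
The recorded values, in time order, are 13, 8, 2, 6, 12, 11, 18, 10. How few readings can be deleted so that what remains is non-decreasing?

4

Fewest deletions = n − (longest non-decreasing subsequence).
Patience tails:
13 → extends → [13]
8 → replaces 13 → [8]
2 → replaces 8 → [2]
6 → extends → [2, 6]
12 → extends → [2, 6, 12]
11 → replaces 12 → [2, 6, 11]
18 → extends → [2, 6, 11, 18]
10 → replaces 11 → [2, 6, 10, 18]
Longest non-decreasing subsequence has length 4, so deletions = 8 − 4 = 4.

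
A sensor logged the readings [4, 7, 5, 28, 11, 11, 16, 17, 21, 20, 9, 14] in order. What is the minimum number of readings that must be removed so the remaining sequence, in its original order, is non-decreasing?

Fewest deletions = n − (longest non-decreasing subsequence).
i:      1  2  3  4  5  6  7  8  9 10 11 12
a[i]:   4  7  5 28 11 11 16 17 21 20  9 14
dp:     1  2  2  3  3  4  5  6  7  7  3  5
max dp = 7, so deletions = 12 − 7 = 5.

5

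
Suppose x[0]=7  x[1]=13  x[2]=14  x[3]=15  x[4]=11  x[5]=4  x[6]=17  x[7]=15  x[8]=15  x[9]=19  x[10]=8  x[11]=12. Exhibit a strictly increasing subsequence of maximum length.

7, 13, 14, 15, 17, 19

Patience tails give the LIS length; then backtrack through the dp parents:
7 → extends → [7]
13 → extends → [7, 13]
14 → extends → [7, 13, 14]
15 → extends → [7, 13, 14, 15]
11 → replaces 13 → [7, 11, 14, 15]
4 → replaces 7 → [4, 11, 14, 15]
17 → extends → [4, 11, 14, 15, 17]
15 → already a tail → [4, 11, 14, 15, 17]
15 → already a tail → [4, 11, 14, 15, 17]
19 → extends → [4, 11, 14, 15, 17, 19]
8 → replaces 11 → [4, 8, 14, 15, 17, 19]
12 → replaces 14 → [4, 8, 12, 15, 17, 19]
Length 6; one witness is 7, 13, 14, 15, 17, 19.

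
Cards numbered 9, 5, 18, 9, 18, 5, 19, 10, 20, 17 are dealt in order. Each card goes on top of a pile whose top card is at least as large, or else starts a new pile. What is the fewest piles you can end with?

5

The minimum number of non-increasing subsequences covering a sequence equals the length of its longest strictly increasing subsequence.
LIS length is 5 (e.g. 5, 9, 18, 19, 20), so 5 piles are needed.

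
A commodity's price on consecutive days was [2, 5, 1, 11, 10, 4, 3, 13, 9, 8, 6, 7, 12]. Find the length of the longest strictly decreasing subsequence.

Negate each value so 'decreasing' becomes 'increasing', then run patience tails on the negated sequence:
-2 → extends → [-2]
-5 → replaces -2 → [-5]
-1 → extends → [-5, -1]
-11 → replaces -5 → [-11, -1]
-10 → replaces -1 → [-11, -10]
-4 → extends → [-11, -10, -4]
-3 → extends → [-11, -10, -4, -3]
-13 → replaces -11 → [-13, -10, -4, -3]
-9 → replaces -4 → [-13, -10, -9, -3]
-8 → replaces -3 → [-13, -10, -9, -8]
-6 → extends → [-13, -10, -9, -8, -6]
-7 → replaces -6 → [-13, -10, -9, -8, -7]
-12 → replaces -10 → [-13, -12, -9, -8, -7]
Five tails, so the longest strictly decreasing subsequence of the original has length 5.

5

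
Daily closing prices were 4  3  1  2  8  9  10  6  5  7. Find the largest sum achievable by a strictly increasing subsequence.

Let S[i] be the best sum of a strictly increasing subsequence ending at i:
i:      1  2  3  4  5  6  7  8  9 10
a[i]:   4  3  1  2  8  9 10  6  5  7
S:      4  3  1  3 12 21 31 10  9 17
Maximum is 31 (e.g. 4 + 8 + 9 + 10).

31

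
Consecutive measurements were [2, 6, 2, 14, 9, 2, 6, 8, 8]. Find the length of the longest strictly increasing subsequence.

Track the smallest tail for each achievable length (strict):
2 → extends → [2]
6 → extends → [2, 6]
2 → already a tail → [2, 6]
14 → extends → [2, 6, 14]
9 → replaces 14 → [2, 6, 9]
2 → already a tail → [2, 6, 9]
6 → already a tail → [2, 6, 9]
8 → replaces 9 → [2, 6, 8]
8 → already a tail → [2, 6, 8]
Three tails, so the longest strictly increasing subsequence has length 3 (e.g. 2, 6, 14).

3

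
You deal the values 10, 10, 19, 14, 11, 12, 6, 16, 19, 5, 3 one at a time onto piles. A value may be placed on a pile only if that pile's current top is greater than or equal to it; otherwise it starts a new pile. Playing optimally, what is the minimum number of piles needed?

5

The minimum number of non-increasing subsequences covering a sequence equals the length of its longest strictly increasing subsequence.
LIS length is 5 (e.g. 10, 11, 12, 16, 19), so 5 piles are needed.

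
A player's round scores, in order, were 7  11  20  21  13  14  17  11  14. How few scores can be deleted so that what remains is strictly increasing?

Fewest deletions = n − (longest strictly increasing subsequence).
Patience tails:
7 → extends → [7]
11 → extends → [7, 11]
20 → extends → [7, 11, 20]
21 → extends → [7, 11, 20, 21]
13 → replaces 20 → [7, 11, 13, 21]
14 → replaces 21 → [7, 11, 13, 14]
17 → extends → [7, 11, 13, 14, 17]
11 → already a tail → [7, 11, 13, 14, 17]
14 → already a tail → [7, 11, 13, 14, 17]
Longest strictly increasing subsequence has length 5, so deletions = 9 − 5 = 4.

4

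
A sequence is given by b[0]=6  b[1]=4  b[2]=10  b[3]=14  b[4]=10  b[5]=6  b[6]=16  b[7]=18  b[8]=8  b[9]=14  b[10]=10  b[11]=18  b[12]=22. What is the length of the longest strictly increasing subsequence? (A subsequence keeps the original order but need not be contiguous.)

Let dp[i] be the length of the longest such subsequence ending at index i:
i:      0  1  2  3  4  5  6  7  8  9 10 11 12
b[i]:   6  4 10 14 10  6 16 18  8 14 10 18 22
dp:     1  1  2  3  2  2  4  5  3  4  4  5  6
Maximum dp value is 6.

6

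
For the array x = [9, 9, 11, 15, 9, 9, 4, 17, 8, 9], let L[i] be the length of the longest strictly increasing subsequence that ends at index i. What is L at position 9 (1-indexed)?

dp[i] = 1 + max{dp[j] : j<i, x[j]<x[i]} (or 1 if no such j):
i:      1  2  3  4  5  6  7  8  9 10
x[i]:   9  9 11 15  9  9  4 17  8  9
dp:     1  1  2  3  1  1  1  4  2  3
At index 9 the value is 2.

2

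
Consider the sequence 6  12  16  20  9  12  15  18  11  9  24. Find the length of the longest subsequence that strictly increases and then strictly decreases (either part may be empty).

7

inc[i] = longest strictly increasing subsequence ending at i; dec[i] = longest strictly decreasing subsequence starting at i:
i:      1  2  3  4  5  6  7  8  9 10 11
a[i]:   6 12 16 20  9 12 15 18 11  9 24
inc:    1  2  3  4  2  3  4  5  3  2  6
dec:    1  3  4  4  1  3  3  3  2  1  1
Best peak at i=4 (value 20): inc=4, dec=4, length 4+4−1 = 7.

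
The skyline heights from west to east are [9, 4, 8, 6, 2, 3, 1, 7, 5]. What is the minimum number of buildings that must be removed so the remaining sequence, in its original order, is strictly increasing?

Fewest deletions = n − (longest strictly increasing subsequence).
Patience tails:
9 → extends → [9]
4 → replaces 9 → [4]
8 → extends → [4, 8]
6 → replaces 8 → [4, 6]
2 → replaces 4 → [2, 6]
3 → replaces 6 → [2, 3]
1 → replaces 2 → [1, 3]
7 → extends → [1, 3, 7]
5 → replaces 7 → [1, 3, 5]
Longest strictly increasing subsequence has length 3, so deletions = 9 − 3 = 6.

6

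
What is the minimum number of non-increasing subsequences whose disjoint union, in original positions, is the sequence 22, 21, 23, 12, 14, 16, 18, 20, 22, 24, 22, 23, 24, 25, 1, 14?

The minimum number of non-increasing subsequences covering a sequence equals the length of its longest strictly increasing subsequence.
LIS length is 9 (e.g. 12, 14, 16, 18, 20, 22, 23, 24, 25), so 9 piles are needed.

9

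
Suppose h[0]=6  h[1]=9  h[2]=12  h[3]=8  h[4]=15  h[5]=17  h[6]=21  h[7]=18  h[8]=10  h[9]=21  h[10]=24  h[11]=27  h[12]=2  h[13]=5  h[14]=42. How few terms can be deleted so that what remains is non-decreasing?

Fewest deletions = n − (longest non-decreasing subsequence).
Patience tails:
6 → extends → [6]
9 → extends → [6, 9]
12 → extends → [6, 9, 12]
8 → replaces 9 → [6, 8, 12]
15 → extends → [6, 8, 12, 15]
17 → extends → [6, 8, 12, 15, 17]
21 → extends → [6, 8, 12, 15, 17, 21]
18 → replaces 21 → [6, 8, 12, 15, 17, 18]
10 → replaces 12 → [6, 8, 10, 15, 17, 18]
21 → extends → [6, 8, 10, 15, 17, 18, 21]
24 → extends → [6, 8, 10, 15, 17, 18, 21, 24]
27 → extends → [6, 8, 10, 15, 17, 18, 21, 24, 27]
2 → replaces 6 → [2, 8, 10, 15, 17, 18, 21, 24, 27]
5 → replaces 8 → [2, 5, 10, 15, 17, 18, 21, 24, 27]
42 → extends → [2, 5, 10, 15, 17, 18, 21, 24, 27, 42]
Longest non-decreasing subsequence has length 10, so deletions = 15 − 10 = 5.

5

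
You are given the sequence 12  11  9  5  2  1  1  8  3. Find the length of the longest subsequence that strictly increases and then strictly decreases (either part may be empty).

6

inc[i] = longest strictly increasing subsequence ending at i; dec[i] = longest strictly decreasing subsequence starting at i:
i:      1  2  3  4  5  6  7  8  9
a[i]:  12 11  9  5  2  1  1  8  3
inc:    1  1  1  1  1  1  1  2  2
dec:    6  5  4  3  2  1  1  2  1
Best peak at i=1 (value 12): inc=1, dec=6, length 1+6−1 = 6.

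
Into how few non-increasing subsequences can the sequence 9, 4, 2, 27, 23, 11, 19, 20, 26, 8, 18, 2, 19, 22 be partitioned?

5

The minimum number of non-increasing subsequences covering a sequence equals the length of its longest strictly increasing subsequence.
LIS length is 5 (e.g. 9, 11, 19, 20, 26), so 5 piles are needed.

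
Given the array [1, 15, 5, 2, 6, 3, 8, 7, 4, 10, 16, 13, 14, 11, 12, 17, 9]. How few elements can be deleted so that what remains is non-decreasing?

Fewest deletions = n − (longest non-decreasing subsequence).
Patience tails:
1 → extends → [1]
15 → extends → [1, 15]
5 → replaces 15 → [1, 5]
2 → replaces 5 → [1, 2]
6 → extends → [1, 2, 6]
3 → replaces 6 → [1, 2, 3]
8 → extends → [1, 2, 3, 8]
7 → replaces 8 → [1, 2, 3, 7]
4 → replaces 7 → [1, 2, 3, 4]
10 → extends → [1, 2, 3, 4, 10]
16 → extends → [1, 2, 3, 4, 10, 16]
13 → replaces 16 → [1, 2, 3, 4, 10, 13]
14 → extends → [1, 2, 3, 4, 10, 13, 14]
11 → replaces 13 → [1, 2, 3, 4, 10, 11, 14]
12 → replaces 14 → [1, 2, 3, 4, 10, 11, 12]
17 → extends → [1, 2, 3, 4, 10, 11, 12, 17]
9 → replaces 10 → [1, 2, 3, 4, 9, 11, 12, 17]
Longest non-decreasing subsequence has length 8, so deletions = 17 − 8 = 9.

9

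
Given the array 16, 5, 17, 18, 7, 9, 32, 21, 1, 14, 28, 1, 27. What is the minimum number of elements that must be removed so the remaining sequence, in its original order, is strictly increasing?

8

Fewest deletions = n − (longest strictly increasing subsequence).
Patience tails:
16 → extends → [16]
5 → replaces 16 → [5]
17 → extends → [5, 17]
18 → extends → [5, 17, 18]
7 → replaces 17 → [5, 7, 18]
9 → replaces 18 → [5, 7, 9]
32 → extends → [5, 7, 9, 32]
21 → replaces 32 → [5, 7, 9, 21]
1 → replaces 5 → [1, 7, 9, 21]
14 → replaces 21 → [1, 7, 9, 14]
28 → extends → [1, 7, 9, 14, 28]
1 → already a tail → [1, 7, 9, 14, 28]
27 → replaces 28 → [1, 7, 9, 14, 27]
Longest strictly increasing subsequence has length 5, so deletions = 13 − 5 = 8.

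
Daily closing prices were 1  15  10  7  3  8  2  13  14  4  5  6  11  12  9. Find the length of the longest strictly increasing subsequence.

Let dp[i] be the length of the longest such subsequence ending at index i:
i:      1  2  3  4  5  6  7  8  9 10 11 12 13 14 15
a[i]:   1 15 10  7  3  8  2 13 14  4  5  6 11 12  9
dp:     1  2  2  2  2  3  2  4  5  3  4  5  6  7  6
Maximum dp value is 7.

7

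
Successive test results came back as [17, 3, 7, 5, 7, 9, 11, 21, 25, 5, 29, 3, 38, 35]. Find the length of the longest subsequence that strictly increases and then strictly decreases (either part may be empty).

inc[i] = longest strictly increasing subsequence ending at i; dec[i] = longest strictly decreasing subsequence starting at i:
i:      1  2  3  4  5  6  7  8  9 10 11 12 13 14
a[i]:  17  3  7  5  7  9 11 21 25  5 29  3 38 35
inc:    1  1  2  2  3  4  5  6  7  2  8  1  9  9
dec:    4  1  3  2  3  3  3  3  3  2  2  1  2  1
Best peak at i=13 (value 38): inc=9, dec=2, length 9+2−1 = 10.

10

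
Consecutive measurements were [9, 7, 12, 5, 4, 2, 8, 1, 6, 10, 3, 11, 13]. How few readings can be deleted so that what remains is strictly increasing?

8

Fewest deletions = n − (longest strictly increasing subsequence).
i:      1  2  3  4  5  6  7  8  9 10 11 12 13
a[i]:   9  7 12  5  4  2  8  1  6 10  3 11 13
dp:     1  1  2  1  1  1  2  1  2  3  2  4  5
max dp = 5, so deletions = 13 − 5 = 8.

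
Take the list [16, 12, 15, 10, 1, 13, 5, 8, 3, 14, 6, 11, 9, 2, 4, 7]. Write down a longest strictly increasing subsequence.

1, 5, 8, 14

Patience tails give the LIS length; then backtrack through the dp parents:
16 → extends → [16]
12 → replaces 16 → [12]
15 → extends → [12, 15]
10 → replaces 12 → [10, 15]
1 → replaces 10 → [1, 15]
13 → replaces 15 → [1, 13]
5 → replaces 13 → [1, 5]
8 → extends → [1, 5, 8]
3 → replaces 5 → [1, 3, 8]
14 → extends → [1, 3, 8, 14]
6 → replaces 8 → [1, 3, 6, 14]
11 → replaces 14 → [1, 3, 6, 11]
9 → replaces 11 → [1, 3, 6, 9]
2 → replaces 3 → [1, 2, 6, 9]
4 → replaces 6 → [1, 2, 4, 9]
7 → replaces 9 → [1, 2, 4, 7]
Length 4; one witness is 1, 5, 8, 14.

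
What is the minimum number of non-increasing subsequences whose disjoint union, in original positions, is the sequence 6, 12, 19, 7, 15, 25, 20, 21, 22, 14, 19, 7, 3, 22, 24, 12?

7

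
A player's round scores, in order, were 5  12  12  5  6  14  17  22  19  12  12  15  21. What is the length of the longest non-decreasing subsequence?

7

Let dp[i] be the length of the longest such subsequence ending at index i:
i:      1  2  3  4  5  6  7  8  9 10 11 12 13
a[i]:   5 12 12  5  6 14 17 22 19 12 12 15 21
dp:     1  2  3  2  3  4  5  6  6  4  5  6  7
Maximum dp value is 7.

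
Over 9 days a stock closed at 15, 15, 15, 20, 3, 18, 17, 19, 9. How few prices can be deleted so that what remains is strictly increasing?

6

Fewest deletions = n − (longest strictly increasing subsequence).
Patience tails:
15 → extends → [15]
15 → already a tail → [15]
15 → already a tail → [15]
20 → extends → [15, 20]
3 → replaces 15 → [3, 20]
18 → replaces 20 → [3, 18]
17 → replaces 18 → [3, 17]
19 → extends → [3, 17, 19]
9 → replaces 17 → [3, 9, 19]
Longest strictly increasing subsequence has length 3, so deletions = 9 − 3 = 6.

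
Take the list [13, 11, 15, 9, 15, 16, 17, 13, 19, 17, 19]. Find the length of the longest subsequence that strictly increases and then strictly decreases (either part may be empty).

6

inc[i] = longest strictly increasing subsequence ending at i; dec[i] = longest strictly decreasing subsequence starting at i:
i:      1  2  3  4  5  6  7  8  9 10 11
a[i]:  13 11 15  9 15 16 17 13 19 17 19
inc:    1  1  2  1  2  3  4  2  5  4  5
dec:    3  2  2  1  2  2  2  1  2  1  1
Best peak at i=9 (value 19): inc=5, dec=2, length 5+2−1 = 6.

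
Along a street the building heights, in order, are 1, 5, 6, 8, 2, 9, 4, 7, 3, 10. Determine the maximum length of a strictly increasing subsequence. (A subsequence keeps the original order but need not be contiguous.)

6

Track the smallest tail for each achievable length (strict):
1 → extends → [1]
5 → extends → [1, 5]
6 → extends → [1, 5, 6]
8 → extends → [1, 5, 6, 8]
2 → replaces 5 → [1, 2, 6, 8]
9 → extends → [1, 2, 6, 8, 9]
4 → replaces 6 → [1, 2, 4, 8, 9]
7 → replaces 8 → [1, 2, 4, 7, 9]
3 → replaces 4 → [1, 2, 3, 7, 9]
10 → extends → [1, 2, 3, 7, 9, 10]
Six tails, so the longest strictly increasing subsequence has length 6 (e.g. 1, 5, 6, 8, 9, 10).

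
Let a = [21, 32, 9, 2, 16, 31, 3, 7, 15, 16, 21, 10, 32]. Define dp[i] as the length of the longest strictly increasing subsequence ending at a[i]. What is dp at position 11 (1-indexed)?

dp[i] = 1 + max{dp[j] : j<i, a[j]<a[i]} (or 1 if no such j):
i:      1  2  3  4  5  6  7  8  9 10 11 12 13
a[i]:  21 32  9  2 16 31  3  7 15 16 21 10 32
dp:     1  2  1  1  2  3  2  3  4  5  6  4  7
At index 11 the value is 6.

6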